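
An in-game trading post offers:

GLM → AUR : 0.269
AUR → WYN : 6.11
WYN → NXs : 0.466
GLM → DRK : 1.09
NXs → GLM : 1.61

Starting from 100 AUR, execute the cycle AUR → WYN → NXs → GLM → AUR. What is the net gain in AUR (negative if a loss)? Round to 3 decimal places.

100 AUR × 6.11 = 611 WYN
611 WYN × 0.466 = 284.726 NXs
284.726 NXs × 1.61 = 458.40886 GLM
458.40886 GLM × 0.269 = 123.31198334 AUR
Net change: 123.31198334 − 100 = 23.31198334 AUR

23.312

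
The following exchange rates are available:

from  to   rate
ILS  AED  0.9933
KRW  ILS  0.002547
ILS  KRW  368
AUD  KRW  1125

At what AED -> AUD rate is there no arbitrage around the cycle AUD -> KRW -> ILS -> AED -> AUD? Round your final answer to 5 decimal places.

Known legs of the cycle: 1125 × 0.002547 × 0.9933 = 2.8461769875
For no arbitrage the full-cycle product must be 1, so the missing rate is 1 / 2.8461769875 ≈ 0.3513485.

0.35135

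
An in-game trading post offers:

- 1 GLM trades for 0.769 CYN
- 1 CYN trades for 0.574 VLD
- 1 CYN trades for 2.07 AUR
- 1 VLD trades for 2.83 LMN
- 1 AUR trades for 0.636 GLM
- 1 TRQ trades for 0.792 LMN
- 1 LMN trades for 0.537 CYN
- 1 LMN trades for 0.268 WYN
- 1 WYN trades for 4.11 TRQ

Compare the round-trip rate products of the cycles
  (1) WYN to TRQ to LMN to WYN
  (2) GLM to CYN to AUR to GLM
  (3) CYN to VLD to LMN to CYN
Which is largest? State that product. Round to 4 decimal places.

(1) 4.11 × 0.792 × 0.268 = 0.87237
(2) 0.769 × 2.07 × 0.636 = 1.01240
(3) 0.574 × 2.83 × 0.537 = 0.87231
Highest is cycle (2) at 1.0124 (>1, arbitrage).

1.0124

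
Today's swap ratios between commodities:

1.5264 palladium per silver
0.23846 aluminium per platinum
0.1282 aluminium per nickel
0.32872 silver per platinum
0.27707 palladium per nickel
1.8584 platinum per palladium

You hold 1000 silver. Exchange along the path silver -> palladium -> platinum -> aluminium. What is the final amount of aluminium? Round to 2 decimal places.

676.43

1000 silver × 1.5264 = 1526.4 palladium
1526.4 palladium × 1.8584 = 2836.66176 platinum
2836.66176 platinum × 0.23846 = 676.4303632896 aluminium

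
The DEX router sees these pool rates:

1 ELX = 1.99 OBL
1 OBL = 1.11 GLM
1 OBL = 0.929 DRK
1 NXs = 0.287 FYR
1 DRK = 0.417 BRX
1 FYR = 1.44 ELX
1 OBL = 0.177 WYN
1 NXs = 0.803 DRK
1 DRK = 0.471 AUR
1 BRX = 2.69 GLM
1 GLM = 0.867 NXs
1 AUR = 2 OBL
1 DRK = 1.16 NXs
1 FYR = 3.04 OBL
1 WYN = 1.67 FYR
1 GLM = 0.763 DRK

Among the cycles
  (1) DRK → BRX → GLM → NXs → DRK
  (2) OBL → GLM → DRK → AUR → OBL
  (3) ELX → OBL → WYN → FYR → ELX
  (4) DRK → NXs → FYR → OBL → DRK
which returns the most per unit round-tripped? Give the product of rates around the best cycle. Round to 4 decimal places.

0.9402

(1) 0.417 × 2.69 × 0.867 × 0.803 = 0.78095
(2) 1.11 × 0.763 × 0.471 × 2 = 0.79781
(3) 1.99 × 0.177 × 1.67 × 1.44 = 0.84704
(4) 1.16 × 0.287 × 3.04 × 0.929 = 0.94022
Highest is cycle (4) at 0.9402 (≤1, no arbitrage).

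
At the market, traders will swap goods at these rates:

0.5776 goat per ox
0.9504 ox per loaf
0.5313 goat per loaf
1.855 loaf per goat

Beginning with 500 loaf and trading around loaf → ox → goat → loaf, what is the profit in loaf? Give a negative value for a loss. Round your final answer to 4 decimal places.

500 loaf × 0.9504 = 475.2 ox
475.2 ox × 0.5776 = 274.47552 goat
274.47552 goat × 1.855 = 509.1520896 loaf
Net change: 509.1520896 − 500 = 9.1520896 loaf

9.1521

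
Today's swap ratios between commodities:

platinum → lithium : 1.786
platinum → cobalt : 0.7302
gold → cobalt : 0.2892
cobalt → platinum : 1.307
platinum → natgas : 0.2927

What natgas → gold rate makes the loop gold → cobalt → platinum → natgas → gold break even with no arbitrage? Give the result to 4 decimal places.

9.0386

Known legs of the cycle: 0.2892 × 1.307 × 0.2927 = 0.11063603388
For no arbitrage the full-cycle product must be 1, so the missing rate is 1 / 0.11063603388 ≈ 9.038646.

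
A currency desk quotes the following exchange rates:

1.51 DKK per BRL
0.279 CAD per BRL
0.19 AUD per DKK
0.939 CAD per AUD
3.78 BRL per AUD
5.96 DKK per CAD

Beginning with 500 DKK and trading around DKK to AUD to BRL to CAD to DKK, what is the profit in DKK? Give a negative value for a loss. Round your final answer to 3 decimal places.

97.126

500 DKK × 0.19 = 95 AUD
95 AUD × 3.78 = 359.1 BRL
359.1 BRL × 0.279 = 100.1889 CAD
100.1889 CAD × 5.96 = 597.125844 DKK
Net change: 597.125844 − 500 = 97.125844 DKK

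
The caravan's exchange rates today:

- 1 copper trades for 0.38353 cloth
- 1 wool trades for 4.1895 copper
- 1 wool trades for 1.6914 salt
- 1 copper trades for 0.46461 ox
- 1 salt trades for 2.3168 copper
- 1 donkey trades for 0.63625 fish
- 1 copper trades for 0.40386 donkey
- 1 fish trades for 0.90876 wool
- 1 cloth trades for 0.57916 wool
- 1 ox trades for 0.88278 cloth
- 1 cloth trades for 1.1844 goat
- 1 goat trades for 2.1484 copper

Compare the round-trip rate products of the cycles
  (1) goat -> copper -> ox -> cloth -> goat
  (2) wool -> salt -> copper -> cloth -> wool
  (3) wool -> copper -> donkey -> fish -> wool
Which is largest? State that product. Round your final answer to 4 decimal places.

(1) 2.1484 × 0.46461 × 0.88278 × 1.1844 = 1.04365
(2) 1.6914 × 2.3168 × 0.38353 × 0.57916 = 0.87043
(3) 4.1895 × 0.40386 × 0.63625 × 0.90876 = 0.97830
Highest is cycle (1) at 1.0436 (>1, arbitrage).

1.0436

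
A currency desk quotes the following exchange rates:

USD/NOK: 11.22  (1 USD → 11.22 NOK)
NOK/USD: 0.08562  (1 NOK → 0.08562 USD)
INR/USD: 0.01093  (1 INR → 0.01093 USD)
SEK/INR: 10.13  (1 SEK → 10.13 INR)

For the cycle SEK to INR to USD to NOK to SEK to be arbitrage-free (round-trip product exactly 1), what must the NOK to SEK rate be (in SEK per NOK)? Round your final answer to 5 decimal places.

Known legs of the cycle: 10.13 × 0.01093 × 11.22 = 1.242288498
For no arbitrage the full-cycle product must be 1, so the missing rate is 1 / 1.242288498 ≈ 0.8049660.

0.80497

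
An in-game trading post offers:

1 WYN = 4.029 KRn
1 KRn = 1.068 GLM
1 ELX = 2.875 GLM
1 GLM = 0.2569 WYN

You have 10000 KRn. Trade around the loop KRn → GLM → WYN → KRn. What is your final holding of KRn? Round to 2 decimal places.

10000 KRn × 1.068 = 10680 GLM
10680 GLM × 0.2569 = 2743.692 WYN
2743.692 WYN × 4.029 = 11054.335068 KRn

11054.34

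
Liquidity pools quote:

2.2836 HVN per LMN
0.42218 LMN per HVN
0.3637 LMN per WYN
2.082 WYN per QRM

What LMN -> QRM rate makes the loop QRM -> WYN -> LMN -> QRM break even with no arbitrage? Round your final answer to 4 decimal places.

Known legs of the cycle: 2.082 × 0.3637 = 0.7572234
For no arbitrage the full-cycle product must be 1, so the missing rate is 1 / 0.7572234 ≈ 1.320614.

1.3206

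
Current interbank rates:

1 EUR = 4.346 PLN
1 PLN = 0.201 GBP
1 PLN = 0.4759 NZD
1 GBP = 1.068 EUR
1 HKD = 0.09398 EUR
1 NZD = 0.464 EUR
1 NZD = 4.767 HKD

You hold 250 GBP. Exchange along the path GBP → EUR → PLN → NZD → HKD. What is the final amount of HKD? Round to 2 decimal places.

2632.46

250 GBP × 1.068 = 267 EUR
267 EUR × 4.346 = 1160.382 PLN
1160.382 PLN × 0.4759 = 552.2257938 NZD
552.2257938 NZD × 4.767 = 2632.4603590446 HKD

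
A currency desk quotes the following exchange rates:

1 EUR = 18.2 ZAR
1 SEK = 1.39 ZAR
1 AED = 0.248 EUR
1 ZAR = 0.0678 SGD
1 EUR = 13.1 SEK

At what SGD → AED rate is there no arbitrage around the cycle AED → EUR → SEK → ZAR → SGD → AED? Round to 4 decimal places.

3.2661

Known legs of the cycle: 0.248 × 13.1 × 1.39 × 0.0678 = 0.3061734096
For no arbitrage the full-cycle product must be 1, so the missing rate is 1 / 0.3061734096 ≈ 3.266123.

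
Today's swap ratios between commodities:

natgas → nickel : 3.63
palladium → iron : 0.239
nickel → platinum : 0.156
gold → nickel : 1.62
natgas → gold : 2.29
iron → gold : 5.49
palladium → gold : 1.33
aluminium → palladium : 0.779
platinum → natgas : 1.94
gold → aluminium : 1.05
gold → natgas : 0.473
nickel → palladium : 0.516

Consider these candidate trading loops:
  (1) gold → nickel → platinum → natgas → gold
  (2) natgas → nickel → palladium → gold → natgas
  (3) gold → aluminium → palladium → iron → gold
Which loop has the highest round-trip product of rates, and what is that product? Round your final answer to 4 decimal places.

(1) 1.62 × 0.156 × 1.94 × 2.29 = 1.12273
(2) 3.63 × 0.516 × 1.33 × 0.473 = 1.17834
(3) 1.05 × 0.779 × 0.239 × 5.49 = 1.07324
Highest is cycle (2) at 1.1783 (>1, arbitrage).

1.1783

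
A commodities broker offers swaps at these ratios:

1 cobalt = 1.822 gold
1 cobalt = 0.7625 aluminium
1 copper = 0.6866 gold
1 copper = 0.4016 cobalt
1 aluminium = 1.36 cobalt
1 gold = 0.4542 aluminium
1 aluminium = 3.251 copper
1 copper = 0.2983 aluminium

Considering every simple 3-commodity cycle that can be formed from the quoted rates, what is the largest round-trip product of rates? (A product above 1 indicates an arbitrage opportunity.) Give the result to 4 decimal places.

1.1255

cobalt→gold→aluminium→cobalt: 1.822 × 0.4542 × 1.36 = 1.12547
copper→gold→aluminium→copper: 0.6866 × 0.4542 × 3.251 = 1.01384
cobalt→aluminium→copper→cobalt: 0.7625 × 3.251 × 0.4016 = 0.99552
Maximum is cobalt→gold→aluminium→cobalt at 1.1255; arbitrage exists.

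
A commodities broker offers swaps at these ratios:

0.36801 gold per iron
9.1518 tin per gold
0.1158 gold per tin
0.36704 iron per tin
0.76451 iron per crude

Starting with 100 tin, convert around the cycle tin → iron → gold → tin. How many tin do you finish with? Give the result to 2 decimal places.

100 tin × 0.36704 = 36.704 iron
36.704 iron × 0.36801 = 13.50743904 gold
13.50743904 gold × 9.1518 = 123.617380606272 tin

123.62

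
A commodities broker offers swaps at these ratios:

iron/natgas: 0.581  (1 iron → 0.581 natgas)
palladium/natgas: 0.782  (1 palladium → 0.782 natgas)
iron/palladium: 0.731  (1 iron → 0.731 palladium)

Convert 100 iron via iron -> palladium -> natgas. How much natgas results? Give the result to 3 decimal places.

57.164

100 iron × 0.731 = 73.1 palladium
73.1 palladium × 0.782 = 57.1642 natgas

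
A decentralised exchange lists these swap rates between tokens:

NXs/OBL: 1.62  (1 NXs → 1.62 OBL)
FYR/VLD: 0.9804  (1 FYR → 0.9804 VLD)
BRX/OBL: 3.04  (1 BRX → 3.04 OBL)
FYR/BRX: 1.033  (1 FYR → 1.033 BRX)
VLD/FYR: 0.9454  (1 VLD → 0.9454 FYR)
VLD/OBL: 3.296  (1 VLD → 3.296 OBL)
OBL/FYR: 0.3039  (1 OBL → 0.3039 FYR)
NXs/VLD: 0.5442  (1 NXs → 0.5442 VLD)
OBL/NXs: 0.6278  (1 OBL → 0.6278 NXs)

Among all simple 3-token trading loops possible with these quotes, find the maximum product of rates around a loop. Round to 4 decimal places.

1.1261

NXs→VLD→OBL→NXs: 0.5442 × 3.296 × 0.6278 = 1.12607
FYR→VLD→OBL→FYR: 0.9804 × 3.296 × 0.3039 = 0.98202
FYR→BRX→OBL→FYR: 1.033 × 3.04 × 0.3039 = 0.95434
Maximum is NXs→VLD→OBL→NXs at 1.1261; arbitrage exists.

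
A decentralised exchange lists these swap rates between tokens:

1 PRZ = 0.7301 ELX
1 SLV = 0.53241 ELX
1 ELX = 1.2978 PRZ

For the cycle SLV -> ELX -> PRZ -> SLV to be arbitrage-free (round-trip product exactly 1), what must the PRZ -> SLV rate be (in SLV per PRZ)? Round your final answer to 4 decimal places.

Known legs of the cycle: 0.53241 × 1.2978 = 0.690961698
For no arbitrage the full-cycle product must be 1, so the missing rate is 1 / 0.690961698 ≈ 1.447258.

1.4473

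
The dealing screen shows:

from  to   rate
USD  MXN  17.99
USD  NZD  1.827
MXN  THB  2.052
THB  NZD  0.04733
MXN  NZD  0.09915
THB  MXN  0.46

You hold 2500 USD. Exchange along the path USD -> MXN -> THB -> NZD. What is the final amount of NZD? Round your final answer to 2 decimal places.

4368.02

2500 USD × 17.99 = 44975 MXN
44975 MXN × 2.052 = 92288.7 THB
92288.7 THB × 0.04733 = 4368.024171 NZD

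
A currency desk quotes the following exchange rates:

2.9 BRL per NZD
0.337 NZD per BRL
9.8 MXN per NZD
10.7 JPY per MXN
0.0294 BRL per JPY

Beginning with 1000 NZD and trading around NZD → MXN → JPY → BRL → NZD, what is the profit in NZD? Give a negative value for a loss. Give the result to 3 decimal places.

1000 NZD × 9.8 = 9800 MXN
9800 MXN × 10.7 = 104860 JPY
104860 JPY × 0.0294 = 3082.884 BRL
3082.884 BRL × 0.337 = 1038.931908 NZD
Net change: 1038.931908 − 1000 = 38.931908 NZD

38.932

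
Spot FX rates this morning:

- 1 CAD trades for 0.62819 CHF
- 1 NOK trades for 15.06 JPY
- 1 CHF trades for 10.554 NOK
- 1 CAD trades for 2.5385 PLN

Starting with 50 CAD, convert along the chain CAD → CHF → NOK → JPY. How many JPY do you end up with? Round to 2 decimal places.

50 CAD × 0.62819 = 31.4095 CHF
31.4095 CHF × 10.554 = 331.495863 NOK
331.495863 NOK × 15.06 = 4992.32769678 JPY

4992.33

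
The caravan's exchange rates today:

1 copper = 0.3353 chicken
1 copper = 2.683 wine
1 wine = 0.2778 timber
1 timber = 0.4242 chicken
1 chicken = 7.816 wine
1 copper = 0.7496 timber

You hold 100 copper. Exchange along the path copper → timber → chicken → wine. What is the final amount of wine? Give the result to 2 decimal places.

248.53

100 copper × 0.7496 = 74.96 timber
74.96 timber × 0.4242 = 31.798032 chicken
31.798032 chicken × 7.816 = 248.533418112 wine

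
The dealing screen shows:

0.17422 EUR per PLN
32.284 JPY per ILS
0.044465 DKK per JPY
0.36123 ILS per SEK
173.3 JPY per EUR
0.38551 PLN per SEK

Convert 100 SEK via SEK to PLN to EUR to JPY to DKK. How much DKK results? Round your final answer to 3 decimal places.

51.755

100 SEK × 0.38551 = 38.551 PLN
38.551 PLN × 0.17422 = 6.71635522 EUR
6.71635522 EUR × 173.3 = 1163.944359626 JPY
1163.944359626 JPY × 0.044465 = 51.75478595077009 DKK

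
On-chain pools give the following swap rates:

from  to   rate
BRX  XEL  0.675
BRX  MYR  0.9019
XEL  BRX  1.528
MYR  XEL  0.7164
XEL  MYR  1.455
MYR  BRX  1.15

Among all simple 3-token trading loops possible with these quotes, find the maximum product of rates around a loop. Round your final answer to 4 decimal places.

1.1294

BRX→XEL→MYR→BRX: 0.675 × 1.455 × 1.15 = 1.12944
BRX→MYR→XEL→BRX: 0.9019 × 0.7164 × 1.528 = 0.98727
Maximum is BRX→XEL→MYR→BRX at 1.1294; arbitrage exists.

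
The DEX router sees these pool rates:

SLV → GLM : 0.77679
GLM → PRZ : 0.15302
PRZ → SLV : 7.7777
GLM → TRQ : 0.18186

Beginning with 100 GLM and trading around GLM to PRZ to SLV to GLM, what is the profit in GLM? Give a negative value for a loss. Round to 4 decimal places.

100 GLM × 0.15302 = 15.302 PRZ
15.302 PRZ × 7.7777 = 119.0143654 SLV
119.0143654 SLV × 0.77679 = 92.449168899066 GLM
Net change: 92.449168899066 − 100 = -7.550831100934 GLM

-7.5508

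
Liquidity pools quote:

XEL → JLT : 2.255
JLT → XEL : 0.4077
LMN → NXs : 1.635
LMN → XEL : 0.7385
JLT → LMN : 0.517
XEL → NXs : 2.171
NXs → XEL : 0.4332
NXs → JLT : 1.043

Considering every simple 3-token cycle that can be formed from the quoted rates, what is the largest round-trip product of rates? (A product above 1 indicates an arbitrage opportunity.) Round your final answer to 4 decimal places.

JLT→XEL→NXs→JLT: 0.4077 × 2.171 × 1.043 = 0.92318
JLT→LMN→NXs→JLT: 0.517 × 1.635 × 1.043 = 0.88164
JLT→LMN→XEL→JLT: 0.517 × 0.7385 × 2.255 = 0.86097
Maximum is JLT→XEL→NXs→JLT at 0.9232; no arbitrage — every cycle loses value.

0.9232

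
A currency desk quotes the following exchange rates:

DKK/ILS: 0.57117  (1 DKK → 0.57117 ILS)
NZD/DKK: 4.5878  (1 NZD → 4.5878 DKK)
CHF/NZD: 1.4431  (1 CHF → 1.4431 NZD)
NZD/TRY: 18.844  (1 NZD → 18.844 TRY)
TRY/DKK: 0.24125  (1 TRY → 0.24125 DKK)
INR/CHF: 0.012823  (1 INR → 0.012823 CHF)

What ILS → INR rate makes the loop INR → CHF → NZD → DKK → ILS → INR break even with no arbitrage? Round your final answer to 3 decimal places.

Known legs of the cycle: 0.012823 × 1.4431 × 4.5878 × 0.57117 = 0.0484904187523834638
For no arbitrage the full-cycle product must be 1, so the missing rate is 1 / 0.0484904187523834638 ≈ 20.62263.

20.623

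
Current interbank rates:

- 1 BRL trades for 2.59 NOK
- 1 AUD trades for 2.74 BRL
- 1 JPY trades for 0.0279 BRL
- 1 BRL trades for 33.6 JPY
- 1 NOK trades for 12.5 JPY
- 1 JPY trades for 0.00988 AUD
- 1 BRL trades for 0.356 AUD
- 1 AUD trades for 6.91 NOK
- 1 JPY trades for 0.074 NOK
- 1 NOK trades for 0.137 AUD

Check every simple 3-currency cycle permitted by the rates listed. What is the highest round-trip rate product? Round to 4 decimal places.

NOK→AUD→BRL→NOK: 0.137 × 2.74 × 2.59 = 0.97223
BRL→JPY→AUD→BRL: 33.6 × 0.00988 × 2.74 = 0.90959
NOK→JPY→BRL→NOK: 12.5 × 0.0279 × 2.59 = 0.90326
NOK→JPY→AUD→NOK: 12.5 × 0.00988 × 6.91 = 0.85339
Maximum is NOK→AUD→BRL→NOK at 0.9722; no arbitrage — every cycle loses value.

0.9722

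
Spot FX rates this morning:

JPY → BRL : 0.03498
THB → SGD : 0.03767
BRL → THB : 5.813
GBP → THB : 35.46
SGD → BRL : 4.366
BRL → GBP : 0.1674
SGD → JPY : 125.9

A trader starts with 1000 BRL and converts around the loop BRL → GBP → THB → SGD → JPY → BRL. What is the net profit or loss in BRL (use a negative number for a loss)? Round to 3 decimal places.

1000 BRL × 0.1674 = 167.4 GBP
167.4 GBP × 35.46 = 5936.004 THB
5936.004 THB × 0.03767 = 223.60927068 SGD
223.60927068 SGD × 125.9 = 28152.407178612 JPY
28152.407178612 JPY × 0.03498 = 984.77120310784776 BRL
Net change: 984.77120310784776 − 1000 = -15.22879689215224 BRL

-15.229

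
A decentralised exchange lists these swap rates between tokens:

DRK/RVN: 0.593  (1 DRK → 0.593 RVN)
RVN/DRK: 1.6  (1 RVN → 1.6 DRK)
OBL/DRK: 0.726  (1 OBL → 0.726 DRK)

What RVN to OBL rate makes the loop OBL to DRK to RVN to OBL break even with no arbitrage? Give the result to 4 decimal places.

Known legs of the cycle: 0.726 × 0.593 = 0.430518
For no arbitrage the full-cycle product must be 1, so the missing rate is 1 / 0.430518 ≈ 2.322783.

2.3228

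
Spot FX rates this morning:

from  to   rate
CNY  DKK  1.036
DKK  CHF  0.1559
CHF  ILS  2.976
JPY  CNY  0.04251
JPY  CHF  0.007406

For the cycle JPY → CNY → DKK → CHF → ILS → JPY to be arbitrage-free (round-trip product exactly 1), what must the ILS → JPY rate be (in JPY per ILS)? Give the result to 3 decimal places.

48.941

Known legs of the cycle: 0.04251 × 1.036 × 0.1559 × 2.976 = 0.020432894961024
For no arbitrage the full-cycle product must be 1, so the missing rate is 1 / 0.020432894961024 ≈ 48.94069.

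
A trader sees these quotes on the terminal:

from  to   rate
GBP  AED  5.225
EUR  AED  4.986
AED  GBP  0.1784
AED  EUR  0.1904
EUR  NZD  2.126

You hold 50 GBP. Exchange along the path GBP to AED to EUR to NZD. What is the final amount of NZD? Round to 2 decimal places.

105.75

50 GBP × 5.225 = 261.25 AED
261.25 AED × 0.1904 = 49.742 EUR
49.742 EUR × 2.126 = 105.751492 NZD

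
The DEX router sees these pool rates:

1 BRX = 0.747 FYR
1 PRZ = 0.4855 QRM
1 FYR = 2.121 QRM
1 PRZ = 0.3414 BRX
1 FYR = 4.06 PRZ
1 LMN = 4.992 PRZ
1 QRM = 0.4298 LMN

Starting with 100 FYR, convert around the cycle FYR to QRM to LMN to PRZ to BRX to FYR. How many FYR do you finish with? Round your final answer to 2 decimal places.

116.06

100 FYR × 2.121 = 212.1 QRM
212.1 QRM × 0.4298 = 91.16058 LMN
91.16058 LMN × 4.992 = 455.07361536 PRZ
455.07361536 PRZ × 0.3414 = 155.362132283904 BRX
155.362132283904 BRX × 0.747 = 116.055512816076288 FYR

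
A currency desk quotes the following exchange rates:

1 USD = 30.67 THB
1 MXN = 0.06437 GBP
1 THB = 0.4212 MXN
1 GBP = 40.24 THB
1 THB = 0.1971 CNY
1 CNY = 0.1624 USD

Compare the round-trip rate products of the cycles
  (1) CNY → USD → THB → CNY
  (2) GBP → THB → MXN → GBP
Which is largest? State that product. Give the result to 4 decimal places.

(1) 0.1624 × 30.67 × 0.1971 = 0.98172
(2) 40.24 × 0.4212 × 0.06437 = 1.09101
Highest is cycle (2) at 1.0910 (>1, arbitrage).

1.0910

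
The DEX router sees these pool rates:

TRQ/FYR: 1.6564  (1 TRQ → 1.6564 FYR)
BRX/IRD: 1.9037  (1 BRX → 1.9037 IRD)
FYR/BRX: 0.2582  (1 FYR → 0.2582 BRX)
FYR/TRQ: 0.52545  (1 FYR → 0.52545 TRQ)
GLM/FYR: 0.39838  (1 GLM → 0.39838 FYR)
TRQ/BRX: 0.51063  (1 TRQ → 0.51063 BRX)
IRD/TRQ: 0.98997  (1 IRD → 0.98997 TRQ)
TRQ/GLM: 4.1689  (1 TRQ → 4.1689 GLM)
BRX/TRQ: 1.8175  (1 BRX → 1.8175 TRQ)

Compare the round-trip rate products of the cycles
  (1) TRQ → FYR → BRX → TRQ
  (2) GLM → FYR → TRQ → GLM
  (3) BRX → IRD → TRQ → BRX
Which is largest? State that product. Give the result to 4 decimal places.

0.9623

(1) 1.6564 × 0.2582 × 1.8175 = 0.77731
(2) 0.39838 × 0.52545 × 4.1689 = 0.87267
(3) 1.9037 × 0.98997 × 0.51063 = 0.96234
Highest is cycle (3) at 0.9623 (≤1, no arbitrage).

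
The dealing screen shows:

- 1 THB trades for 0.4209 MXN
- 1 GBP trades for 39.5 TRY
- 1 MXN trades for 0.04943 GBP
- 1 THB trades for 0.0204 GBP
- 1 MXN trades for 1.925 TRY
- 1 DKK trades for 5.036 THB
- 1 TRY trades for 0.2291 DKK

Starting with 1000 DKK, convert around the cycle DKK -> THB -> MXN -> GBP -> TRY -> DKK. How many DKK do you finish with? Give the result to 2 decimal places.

948.15

1000 DKK × 5.036 = 5036 THB
5036 THB × 0.4209 = 2119.6524 MXN
2119.6524 MXN × 0.04943 = 104.774418132 GBP
104.774418132 GBP × 39.5 = 4138.589516214 TRY
4138.589516214 TRY × 0.2291 = 948.1508581646274 DKK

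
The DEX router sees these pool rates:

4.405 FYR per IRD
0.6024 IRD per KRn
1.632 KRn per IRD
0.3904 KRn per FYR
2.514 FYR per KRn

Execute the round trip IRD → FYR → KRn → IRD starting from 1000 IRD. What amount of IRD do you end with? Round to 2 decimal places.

1035.95

1000 IRD × 4.405 = 4405 FYR
4405 FYR × 0.3904 = 1719.712 KRn
1719.712 KRn × 0.6024 = 1035.9545088 IRD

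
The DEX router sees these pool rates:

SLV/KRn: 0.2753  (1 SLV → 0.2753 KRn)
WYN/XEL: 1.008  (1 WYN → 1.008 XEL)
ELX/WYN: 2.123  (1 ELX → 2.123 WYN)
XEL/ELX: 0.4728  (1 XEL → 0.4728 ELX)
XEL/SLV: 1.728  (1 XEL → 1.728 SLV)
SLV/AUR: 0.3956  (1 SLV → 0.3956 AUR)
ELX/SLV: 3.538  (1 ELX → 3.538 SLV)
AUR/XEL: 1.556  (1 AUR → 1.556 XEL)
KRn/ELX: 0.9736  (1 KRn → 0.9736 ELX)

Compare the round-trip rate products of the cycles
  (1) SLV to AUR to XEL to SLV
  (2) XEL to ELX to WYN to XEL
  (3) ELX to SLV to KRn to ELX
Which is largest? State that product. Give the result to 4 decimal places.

1.0637

(1) 0.3956 × 1.556 × 1.728 = 1.06368
(2) 0.4728 × 2.123 × 1.008 = 1.01178
(3) 3.538 × 0.2753 × 0.9736 = 0.94830
Highest is cycle (1) at 1.0637 (>1, arbitrage).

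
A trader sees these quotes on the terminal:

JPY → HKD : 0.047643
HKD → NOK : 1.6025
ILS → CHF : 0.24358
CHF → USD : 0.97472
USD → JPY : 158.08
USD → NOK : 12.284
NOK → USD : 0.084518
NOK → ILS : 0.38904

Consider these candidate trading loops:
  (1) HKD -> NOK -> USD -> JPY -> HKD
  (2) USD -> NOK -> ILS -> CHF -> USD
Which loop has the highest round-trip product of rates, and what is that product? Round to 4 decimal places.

1.1346

(1) 1.6025 × 0.084518 × 158.08 × 0.047643 = 1.02005
(2) 12.284 × 0.38904 × 0.24358 × 0.97472 = 1.13463
Highest is cycle (2) at 1.1346 (>1, arbitrage).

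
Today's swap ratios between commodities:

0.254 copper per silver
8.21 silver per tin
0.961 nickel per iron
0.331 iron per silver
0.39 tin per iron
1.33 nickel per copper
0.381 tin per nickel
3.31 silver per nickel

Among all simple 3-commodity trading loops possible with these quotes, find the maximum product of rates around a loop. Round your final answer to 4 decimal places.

copper→nickel→silver→copper: 1.33 × 3.31 × 0.254 = 1.11818
silver→iron→tin→silver: 0.331 × 0.39 × 8.21 = 1.05983
silver→iron→nickel→silver: 0.331 × 0.961 × 3.31 = 1.05288
Maximum is copper→nickel→silver→copper at 1.1182; arbitrage exists.

1.1182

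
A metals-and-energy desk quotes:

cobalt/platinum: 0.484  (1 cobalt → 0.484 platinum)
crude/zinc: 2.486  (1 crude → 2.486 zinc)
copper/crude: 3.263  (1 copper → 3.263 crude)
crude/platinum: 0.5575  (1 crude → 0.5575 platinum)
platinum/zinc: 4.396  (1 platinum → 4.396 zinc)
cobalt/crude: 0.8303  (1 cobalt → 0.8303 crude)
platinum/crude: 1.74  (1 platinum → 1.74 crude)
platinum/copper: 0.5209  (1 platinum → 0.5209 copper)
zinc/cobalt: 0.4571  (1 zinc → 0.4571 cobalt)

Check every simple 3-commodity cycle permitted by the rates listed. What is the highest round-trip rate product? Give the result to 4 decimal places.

cobalt→platinum→zinc→cobalt: 0.484 × 4.396 × 0.4571 = 0.97256
copper→crude→platinum→copper: 3.263 × 0.5575 × 0.5209 = 0.94758
cobalt→crude→zinc→cobalt: 0.8303 × 2.486 × 0.4571 = 0.94351
Maximum is cobalt→platinum→zinc→cobalt at 0.9726; no arbitrage — every cycle loses value.

0.9726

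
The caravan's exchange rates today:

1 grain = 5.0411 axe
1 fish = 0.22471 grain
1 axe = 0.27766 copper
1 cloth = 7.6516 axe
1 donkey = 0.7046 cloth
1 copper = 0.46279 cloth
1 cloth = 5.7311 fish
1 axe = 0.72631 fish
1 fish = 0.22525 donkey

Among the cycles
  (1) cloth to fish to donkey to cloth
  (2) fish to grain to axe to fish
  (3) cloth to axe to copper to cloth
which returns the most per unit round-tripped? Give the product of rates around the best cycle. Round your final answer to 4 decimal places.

(1) 5.7311 × 0.22525 × 0.7046 = 0.90959
(2) 0.22471 × 5.0411 × 0.72631 = 0.82275
(3) 7.6516 × 0.27766 × 0.46279 = 0.98322
Highest is cycle (3) at 0.9832 (≤1, no arbitrage).

0.9832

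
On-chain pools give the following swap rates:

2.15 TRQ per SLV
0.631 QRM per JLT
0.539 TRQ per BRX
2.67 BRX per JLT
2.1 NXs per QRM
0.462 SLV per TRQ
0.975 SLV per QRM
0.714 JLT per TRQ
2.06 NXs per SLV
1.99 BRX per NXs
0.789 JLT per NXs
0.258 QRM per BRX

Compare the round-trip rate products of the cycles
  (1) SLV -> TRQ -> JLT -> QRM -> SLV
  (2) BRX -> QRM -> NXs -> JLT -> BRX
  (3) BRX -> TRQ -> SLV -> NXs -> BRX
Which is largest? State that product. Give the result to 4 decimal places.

1.1414

(1) 2.15 × 0.714 × 0.631 × 0.975 = 0.94443
(2) 0.258 × 2.1 × 0.789 × 2.67 = 1.14137
(3) 0.539 × 0.462 × 2.06 × 1.99 = 1.02082
Highest is cycle (2) at 1.1414 (>1, arbitrage).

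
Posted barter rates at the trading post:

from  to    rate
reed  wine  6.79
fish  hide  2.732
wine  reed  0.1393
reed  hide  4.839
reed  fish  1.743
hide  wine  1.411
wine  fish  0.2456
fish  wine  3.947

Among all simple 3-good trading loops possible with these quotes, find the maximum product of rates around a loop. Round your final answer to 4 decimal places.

0.9583

fish→wine→reed→fish: 3.947 × 0.1393 × 1.743 = 0.95833
reed→hide→wine→reed: 4.839 × 1.411 × 0.1393 = 0.95112
fish→hide→wine→fish: 2.732 × 1.411 × 0.2456 = 0.94675
Maximum is fish→wine→reed→fish at 0.9583; no arbitrage — every cycle loses value.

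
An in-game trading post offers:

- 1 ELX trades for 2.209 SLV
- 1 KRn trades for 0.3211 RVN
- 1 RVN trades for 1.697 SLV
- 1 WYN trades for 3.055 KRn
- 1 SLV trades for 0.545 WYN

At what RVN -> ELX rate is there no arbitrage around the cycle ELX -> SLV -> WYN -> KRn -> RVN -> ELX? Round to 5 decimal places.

0.84675

Known legs of the cycle: 2.209 × 0.545 × 3.055 × 0.3211 = 1.1809832507525
For no arbitrage the full-cycle product must be 1, so the missing rate is 1 / 1.1809832507525 ≈ 0.8467521.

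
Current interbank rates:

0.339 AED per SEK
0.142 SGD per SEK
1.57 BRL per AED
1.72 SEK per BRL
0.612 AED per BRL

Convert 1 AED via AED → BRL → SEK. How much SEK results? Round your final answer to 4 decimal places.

2.7004

1 AED × 1.57 = 1.57 BRL
1.57 BRL × 1.72 = 2.7004 SEK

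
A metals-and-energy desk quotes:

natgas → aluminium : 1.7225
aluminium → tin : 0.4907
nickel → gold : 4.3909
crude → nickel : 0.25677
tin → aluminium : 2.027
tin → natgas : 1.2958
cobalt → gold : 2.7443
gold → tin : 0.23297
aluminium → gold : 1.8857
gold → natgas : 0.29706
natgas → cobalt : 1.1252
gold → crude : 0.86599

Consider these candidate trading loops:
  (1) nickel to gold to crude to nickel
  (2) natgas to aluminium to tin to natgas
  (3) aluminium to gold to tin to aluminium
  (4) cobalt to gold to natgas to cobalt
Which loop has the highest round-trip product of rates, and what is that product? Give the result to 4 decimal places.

1.0953

(1) 4.3909 × 0.86599 × 0.25677 = 0.97636
(2) 1.7225 × 0.4907 × 1.2958 = 1.09525
(3) 1.8857 × 0.23297 × 2.027 = 0.89048
(4) 2.7443 × 0.29706 × 1.1252 = 0.91729
Highest is cycle (2) at 1.0953 (>1, arbitrage).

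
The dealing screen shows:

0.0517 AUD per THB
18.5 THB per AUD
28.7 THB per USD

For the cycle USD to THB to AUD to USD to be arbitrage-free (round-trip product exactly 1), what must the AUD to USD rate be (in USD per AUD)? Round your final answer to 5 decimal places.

0.67395

Known legs of the cycle: 28.7 × 0.0517 = 1.48379
For no arbitrage the full-cycle product must be 1, so the missing rate is 1 / 1.48379 ≈ 0.6739498.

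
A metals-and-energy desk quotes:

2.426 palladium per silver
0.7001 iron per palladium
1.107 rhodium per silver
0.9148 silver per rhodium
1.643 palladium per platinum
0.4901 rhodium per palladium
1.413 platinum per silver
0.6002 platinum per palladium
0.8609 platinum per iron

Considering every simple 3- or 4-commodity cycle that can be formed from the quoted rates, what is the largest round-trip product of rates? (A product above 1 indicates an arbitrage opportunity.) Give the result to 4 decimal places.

silver→palladium→rhodium→silver: 2.426 × 0.4901 × 0.9148 = 1.08768
silver→platinum→palladium→rhodium→silver: 1.413 × 1.643 × 0.4901 × 0.9148 = 1.04086
iron→platinum→palladium→iron: 0.8609 × 1.643 × 0.7001 = 0.99026
Maximum is silver→palladium→rhodium→silver at 1.0877; arbitrage exists.

1.0877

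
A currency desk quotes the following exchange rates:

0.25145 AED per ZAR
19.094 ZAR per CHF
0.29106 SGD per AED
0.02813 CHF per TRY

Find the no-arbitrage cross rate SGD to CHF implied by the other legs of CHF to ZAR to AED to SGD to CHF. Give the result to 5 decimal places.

0.71560

Known legs of the cycle: 19.094 × 0.25145 × 0.29106 = 1.397433284478
For no arbitrage the full-cycle product must be 1, so the missing rate is 1 / 1.397433284478 ≈ 0.7155977.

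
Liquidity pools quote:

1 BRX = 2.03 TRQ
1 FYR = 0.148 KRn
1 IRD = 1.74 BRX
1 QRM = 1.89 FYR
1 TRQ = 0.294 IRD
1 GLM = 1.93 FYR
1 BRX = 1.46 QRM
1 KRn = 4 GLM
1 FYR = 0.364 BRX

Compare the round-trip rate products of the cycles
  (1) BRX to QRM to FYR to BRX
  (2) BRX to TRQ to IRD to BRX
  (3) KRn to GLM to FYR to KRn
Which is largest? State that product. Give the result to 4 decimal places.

1.1426

(1) 1.46 × 1.89 × 0.364 = 1.00442
(2) 2.03 × 0.294 × 1.74 = 1.03847
(3) 4 × 1.93 × 0.148 = 1.14256
Highest is cycle (3) at 1.1426 (>1, arbitrage).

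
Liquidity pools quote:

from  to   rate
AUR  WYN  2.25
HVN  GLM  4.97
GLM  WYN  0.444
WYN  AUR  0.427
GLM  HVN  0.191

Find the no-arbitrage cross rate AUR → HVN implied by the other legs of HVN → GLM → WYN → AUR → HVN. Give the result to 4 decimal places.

Known legs of the cycle: 4.97 × 0.444 × 0.427 = 0.94225236
For no arbitrage the full-cycle product must be 1, so the missing rate is 1 / 0.94225236 ≈ 1.061287.

1.0613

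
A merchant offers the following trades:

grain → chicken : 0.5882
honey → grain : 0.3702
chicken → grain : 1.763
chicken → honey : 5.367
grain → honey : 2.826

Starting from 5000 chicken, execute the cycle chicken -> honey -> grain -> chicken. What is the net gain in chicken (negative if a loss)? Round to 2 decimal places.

843.37

5000 chicken × 5.367 = 26835 honey
26835 honey × 0.3702 = 9934.317 grain
9934.317 grain × 0.5882 = 5843.3652594 chicken
Net change: 5843.3652594 − 5000 = 843.3652594 chicken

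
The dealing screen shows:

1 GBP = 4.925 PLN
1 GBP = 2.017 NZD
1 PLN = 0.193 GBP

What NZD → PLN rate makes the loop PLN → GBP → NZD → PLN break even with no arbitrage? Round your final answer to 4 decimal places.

2.5688

Known legs of the cycle: 0.193 × 2.017 = 0.389281
For no arbitrage the full-cycle product must be 1, so the missing rate is 1 / 0.389281 ≈ 2.568838.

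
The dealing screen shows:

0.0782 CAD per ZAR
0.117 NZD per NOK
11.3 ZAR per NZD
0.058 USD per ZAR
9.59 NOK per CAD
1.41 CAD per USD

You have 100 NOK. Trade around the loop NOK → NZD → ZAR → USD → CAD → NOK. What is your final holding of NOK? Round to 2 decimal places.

100 NOK × 0.117 = 11.7 NZD
11.7 NZD × 11.3 = 132.21 ZAR
132.21 ZAR × 0.058 = 7.66818 USD
7.66818 USD × 1.41 = 10.8121338 CAD
10.8121338 CAD × 9.59 = 103.688363142 NOK

103.69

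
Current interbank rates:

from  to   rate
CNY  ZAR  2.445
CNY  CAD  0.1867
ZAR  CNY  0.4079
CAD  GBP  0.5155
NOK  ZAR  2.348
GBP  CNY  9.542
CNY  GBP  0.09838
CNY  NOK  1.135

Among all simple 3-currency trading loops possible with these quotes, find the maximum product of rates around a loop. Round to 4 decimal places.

CNY→NOK→ZAR→CNY: 1.135 × 2.348 × 0.4079 = 1.08705
CAD→GBP→CNY→CAD: 0.5155 × 9.542 × 0.1867 = 0.91836
Maximum is CNY→NOK→ZAR→CNY at 1.0870; arbitrage exists.

1.0870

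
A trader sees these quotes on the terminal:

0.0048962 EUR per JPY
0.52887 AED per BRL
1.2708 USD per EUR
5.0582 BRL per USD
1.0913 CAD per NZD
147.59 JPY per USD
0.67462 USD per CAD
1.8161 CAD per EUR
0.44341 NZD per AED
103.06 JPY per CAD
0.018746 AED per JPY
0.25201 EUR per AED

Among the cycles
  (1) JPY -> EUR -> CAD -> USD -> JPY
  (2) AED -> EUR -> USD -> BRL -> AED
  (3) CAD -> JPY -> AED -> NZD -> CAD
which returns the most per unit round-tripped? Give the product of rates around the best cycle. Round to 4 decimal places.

(1) 0.0048962 × 1.8161 × 0.67462 × 147.59 = 0.88535
(2) 0.25201 × 1.2708 × 5.0582 × 0.52887 = 0.85672
(3) 103.06 × 0.018746 × 0.44341 × 1.0913 = 0.93486
Highest is cycle (3) at 0.9349 (≤1, no arbitrage).

0.9349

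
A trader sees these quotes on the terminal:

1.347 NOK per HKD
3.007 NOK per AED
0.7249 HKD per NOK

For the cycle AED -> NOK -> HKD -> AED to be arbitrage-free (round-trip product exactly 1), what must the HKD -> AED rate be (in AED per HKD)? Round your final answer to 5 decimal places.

Known legs of the cycle: 3.007 × 0.7249 = 2.1797743
For no arbitrage the full-cycle product must be 1, so the missing rate is 1 / 2.1797743 ≈ 0.4587631.

0.45876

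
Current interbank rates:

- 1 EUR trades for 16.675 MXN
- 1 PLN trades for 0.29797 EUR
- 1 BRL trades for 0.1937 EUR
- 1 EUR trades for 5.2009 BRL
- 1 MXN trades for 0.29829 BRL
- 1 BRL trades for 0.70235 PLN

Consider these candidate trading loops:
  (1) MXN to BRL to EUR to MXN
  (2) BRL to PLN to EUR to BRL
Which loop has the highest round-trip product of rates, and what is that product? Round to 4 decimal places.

(1) 0.29829 × 0.1937 × 16.675 = 0.96346
(2) 0.70235 × 0.29797 × 5.2009 = 1.08844
Highest is cycle (2) at 1.0884 (>1, arbitrage).

1.0884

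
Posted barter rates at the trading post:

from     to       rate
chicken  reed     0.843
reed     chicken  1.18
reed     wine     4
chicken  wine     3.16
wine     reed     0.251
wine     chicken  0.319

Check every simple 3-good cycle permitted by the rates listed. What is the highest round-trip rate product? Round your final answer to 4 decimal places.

reed→wine→chicken→reed: 4 × 0.319 × 0.843 = 1.07567
reed→chicken→wine→reed: 1.18 × 3.16 × 0.251 = 0.93593
Maximum is reed→wine→chicken→reed at 1.0757; arbitrage exists.

1.0757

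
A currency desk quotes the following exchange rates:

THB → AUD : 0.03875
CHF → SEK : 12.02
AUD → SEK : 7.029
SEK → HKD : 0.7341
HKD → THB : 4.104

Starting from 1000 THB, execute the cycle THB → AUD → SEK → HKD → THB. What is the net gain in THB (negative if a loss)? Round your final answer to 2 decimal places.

1000 THB × 0.03875 = 38.75 AUD
38.75 AUD × 7.029 = 272.37375 SEK
272.37375 SEK × 0.7341 = 199.949569875 HKD
199.949569875 HKD × 4.104 = 820.593034767 THB
Net change: 820.593034767 − 1000 = -179.406965233 THB

-179.41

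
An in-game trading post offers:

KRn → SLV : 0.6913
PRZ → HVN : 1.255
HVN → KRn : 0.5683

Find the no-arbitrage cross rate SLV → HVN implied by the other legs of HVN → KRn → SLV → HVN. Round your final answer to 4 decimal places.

Known legs of the cycle: 0.5683 × 0.6913 = 0.39286579
For no arbitrage the full-cycle product must be 1, so the missing rate is 1 / 0.39286579 ≈ 2.545399.

2.5454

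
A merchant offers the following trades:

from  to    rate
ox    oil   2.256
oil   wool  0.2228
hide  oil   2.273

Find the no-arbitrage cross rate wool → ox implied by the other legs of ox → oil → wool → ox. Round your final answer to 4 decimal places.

1.9895

Known legs of the cycle: 2.256 × 0.2228 = 0.5026368
For no arbitrage the full-cycle product must be 1, so the missing rate is 1 / 0.5026368 ≈ 1.989508.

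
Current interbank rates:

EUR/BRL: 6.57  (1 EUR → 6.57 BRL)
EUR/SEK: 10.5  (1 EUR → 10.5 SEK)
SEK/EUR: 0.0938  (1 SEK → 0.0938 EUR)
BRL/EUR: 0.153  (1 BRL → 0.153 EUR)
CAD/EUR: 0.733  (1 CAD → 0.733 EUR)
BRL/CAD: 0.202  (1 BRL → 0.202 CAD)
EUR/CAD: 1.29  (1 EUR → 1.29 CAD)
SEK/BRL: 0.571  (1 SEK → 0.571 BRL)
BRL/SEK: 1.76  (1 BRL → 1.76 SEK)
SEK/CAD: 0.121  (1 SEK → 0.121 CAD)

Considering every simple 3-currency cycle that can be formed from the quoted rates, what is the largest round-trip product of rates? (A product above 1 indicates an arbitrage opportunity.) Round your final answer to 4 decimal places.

BRL→SEK→EUR→BRL: 1.76 × 0.0938 × 6.57 = 1.08463
BRL→CAD→EUR→BRL: 0.202 × 0.733 × 6.57 = 0.97279
CAD→EUR→SEK→CAD: 0.733 × 10.5 × 0.121 = 0.93128
BRL→EUR→SEK→BRL: 0.153 × 10.5 × 0.571 = 0.91731
Maximum is BRL→SEK→EUR→BRL at 1.0846; arbitrage exists.

1.0846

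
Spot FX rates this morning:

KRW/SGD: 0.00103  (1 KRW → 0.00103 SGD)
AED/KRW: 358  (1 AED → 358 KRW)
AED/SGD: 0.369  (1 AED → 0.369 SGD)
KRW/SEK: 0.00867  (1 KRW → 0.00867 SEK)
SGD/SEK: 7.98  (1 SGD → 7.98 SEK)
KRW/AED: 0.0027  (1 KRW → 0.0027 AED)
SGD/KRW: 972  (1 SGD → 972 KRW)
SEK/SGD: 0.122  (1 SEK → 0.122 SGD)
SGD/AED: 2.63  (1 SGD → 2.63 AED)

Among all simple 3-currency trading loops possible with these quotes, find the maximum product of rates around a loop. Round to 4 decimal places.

1.0281

SGD→KRW→SEK→SGD: 972 × 0.00867 × 0.122 = 1.02812
SGD→AED→KRW→SGD: 2.63 × 358 × 0.00103 = 0.96979
SGD→KRW→AED→SGD: 972 × 0.0027 × 0.369 = 0.96840
Maximum is SGD→KRW→SEK→SGD at 1.0281; arbitrage exists.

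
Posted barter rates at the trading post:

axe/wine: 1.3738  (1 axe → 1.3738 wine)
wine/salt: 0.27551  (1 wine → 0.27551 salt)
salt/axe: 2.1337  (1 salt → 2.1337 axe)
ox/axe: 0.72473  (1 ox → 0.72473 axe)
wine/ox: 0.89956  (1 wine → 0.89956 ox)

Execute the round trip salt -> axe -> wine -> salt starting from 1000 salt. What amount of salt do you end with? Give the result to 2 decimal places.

1000 salt × 2.1337 = 2133.7 axe
2133.7 axe × 1.3738 = 2931.27706 wine
2931.27706 wine × 0.27551 = 807.5961428006 salt

807.60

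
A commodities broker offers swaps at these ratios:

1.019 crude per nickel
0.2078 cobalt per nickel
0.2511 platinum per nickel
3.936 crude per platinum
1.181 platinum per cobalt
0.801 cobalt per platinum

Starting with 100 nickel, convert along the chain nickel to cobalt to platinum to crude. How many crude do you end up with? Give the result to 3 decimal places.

100 nickel × 0.2078 = 20.78 cobalt
20.78 cobalt × 1.181 = 24.54118 platinum
24.54118 platinum × 3.936 = 96.59408448 crude

96.594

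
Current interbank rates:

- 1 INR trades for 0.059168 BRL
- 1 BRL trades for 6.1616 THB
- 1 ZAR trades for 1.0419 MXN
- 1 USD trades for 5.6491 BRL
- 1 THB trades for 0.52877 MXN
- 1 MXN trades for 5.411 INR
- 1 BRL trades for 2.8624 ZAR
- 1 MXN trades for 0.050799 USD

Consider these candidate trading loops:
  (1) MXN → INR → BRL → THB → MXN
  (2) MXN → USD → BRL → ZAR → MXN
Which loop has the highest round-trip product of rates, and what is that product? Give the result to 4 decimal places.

1.0431

(1) 5.411 × 0.059168 × 6.1616 × 0.52877 = 1.04310
(2) 0.050799 × 5.6491 × 2.8624 × 1.0419 = 0.85584
Highest is cycle (1) at 1.0431 (>1, arbitrage).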